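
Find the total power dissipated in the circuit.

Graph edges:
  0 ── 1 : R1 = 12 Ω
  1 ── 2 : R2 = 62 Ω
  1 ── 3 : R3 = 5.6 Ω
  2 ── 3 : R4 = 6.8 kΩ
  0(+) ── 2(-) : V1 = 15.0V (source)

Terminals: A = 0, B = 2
Nodal analysis, taking node 2 as the 0 V reference.
Source V1 fixes V_0 = 15 V.
KCL at each unknown node (sum of currents leaving = 0; resistances in Ω):
  Node 1: (V_1 - 15)/12 + (V_1 - 0)/62 + (V_1 - V_3)/5.6 = 0
  Node 3: (V_3 - V_1)/5.6 + (V_3 - 0)/6800 = 0
Collecting terms (coefficients in siemens):
  0.278·V_1 - 0.1786·V_3 = 1.25
  0.1787·V_3 - 0.1786·V_1 = 0
Determinant D = (0.278)(0.1787) - (-0.1786)(-0.1786) = 0.0178
V_1 = [(1.25)(0.1787) - (-0.1786)(0)]/D = 12.55 V
V_3 = [(0.278)(0) - (1.25)(-0.1786)]/D = 12.54 V
Power in each resistor, P = (ΔV)²/R:
  P_R1 = (15 - 12.55)²/12 = 0.5006 W
  P_R2 = (12.55 - 0)²/62 = 2.54 W
  P_R3 = (12.55 - 12.54)²/5.6 = 0.00001904 W
  P_R4 = (0 - 12.54)²/6800 = 0.02312 W
P_total = P_R1 + P_R2 + P_R3 + P_R4 = 3.064 W

Final answer: 3.064 W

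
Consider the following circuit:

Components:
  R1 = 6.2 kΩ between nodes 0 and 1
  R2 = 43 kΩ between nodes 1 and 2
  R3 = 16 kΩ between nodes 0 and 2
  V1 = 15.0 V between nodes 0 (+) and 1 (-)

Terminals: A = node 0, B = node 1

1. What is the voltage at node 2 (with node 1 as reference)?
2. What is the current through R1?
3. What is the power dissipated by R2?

Nodal analysis, taking node 1 as the 0 V reference.
Source V1 fixes V_0 = 15 V.
KCL at each unknown node (sum of currents leaving = 0; resistances in Ω):
  Node 2: (V_2 - 0)/43000 + (V_2 - 15)/16000 = 0
Collecting terms: 0.00008576 × V_2 = 0.0009375  =>  V_2 = 10.93 V
Part 1:
  Read off the nodal solution: V_2 = 10.93 V
Part 2:
  I_R1 = (V_0 - V_1)/R1 = (15 - 0)/6200 = 0.002419 A
  Magnitude: I_R1 = 0.002419 A
Part 3:
  I_R2 = (V_1 - V_2)/R2 = (0 - 10.93)/43000 = -0.0002542 A
  P_R2 = I_R2² × R2 = (-0.0002542)² × 43000 = 0.002779 W

Final answers:
1. V_2 = 10.93 V
2. I_R1 = 0.002419 A
3. P_R2 = 0.002779 W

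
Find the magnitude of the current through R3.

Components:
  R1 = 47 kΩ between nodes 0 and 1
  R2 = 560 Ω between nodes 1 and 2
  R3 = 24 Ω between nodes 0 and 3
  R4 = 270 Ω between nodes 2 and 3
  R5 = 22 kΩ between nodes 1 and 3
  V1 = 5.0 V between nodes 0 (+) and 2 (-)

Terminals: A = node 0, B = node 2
Nodal analysis, taking node 2 as the 0 V reference.
Source V1 fixes V_0 = 5 V.
KCL at each unknown node (sum of currents leaving = 0; resistances in Ω):
  Node 1: (V_1 - 5)/47000 + (V_1 - 0)/560 + (V_1 - V_3)/22000 = 0
  Node 3: (V_3 - 5)/24 + (V_3 - 0)/270 + (V_3 - V_1)/22000 = 0
Collecting terms (coefficients in siemens):
  0.001852·V_1 - 0.00004545·V_3 = 0.0001064
  0.04542·V_3 - 0.00004545·V_1 = 0.2083
Determinant D = (0.001852)(0.04542) - (-0.00004545)(-0.00004545) = 0.00008413
V_1 = [(0.0001064)(0.04542) - (-0.00004545)(0.2083)]/D = 0.17 V
V_3 = [(0.001852)(0.2083) - (0.0001064)(-0.00004545)]/D = 4.587 V
I_R3 = (V_0 - V_3)/R3 = (5 - 4.587)/24 = 0.01719 A
|I_R3| = 0.01719 A

Final answer: |I_R3| = 0.01719 A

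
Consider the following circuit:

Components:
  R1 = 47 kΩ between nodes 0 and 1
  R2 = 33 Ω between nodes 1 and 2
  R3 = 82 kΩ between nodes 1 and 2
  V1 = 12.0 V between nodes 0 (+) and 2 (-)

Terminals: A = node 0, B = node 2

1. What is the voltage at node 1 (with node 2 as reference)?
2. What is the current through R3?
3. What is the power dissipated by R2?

Nodal analysis, taking node 2 as the 0 V reference.
Source V1 fixes V_0 = 12 V.
KCL at each unknown node (sum of currents leaving = 0; resistances in Ω):
  Node 1: (V_1 - 12)/47000 + (V_1 - 0)/33 + (V_1 - 0)/82000 = 0
Collecting terms: 0.03034 × V_1 = 0.0002553  =>  V_1 = 0.008416 V
Part 1:
  Read off the nodal solution: V_1 = 0.008416 V
Part 2:
  I_R3 = (V_1 - V_2)/R3 = (0.008416 - 0)/82000 = 0.0000001026 A
  Magnitude: I_R3 = 0.0000001026 A
Part 3:
  I_R2 = (V_1 - V_2)/R2 = (0.008416 - 0)/33 = 0.000255 A
  P_R2 = I_R2² × R2 = (0.000255)² × 33 = 0.000002146 W

Final answers:
1. V_1 = 0.008416 V
2. I_R3 = 1.026e-07 A
3. P_R2 = 2.146e-06 W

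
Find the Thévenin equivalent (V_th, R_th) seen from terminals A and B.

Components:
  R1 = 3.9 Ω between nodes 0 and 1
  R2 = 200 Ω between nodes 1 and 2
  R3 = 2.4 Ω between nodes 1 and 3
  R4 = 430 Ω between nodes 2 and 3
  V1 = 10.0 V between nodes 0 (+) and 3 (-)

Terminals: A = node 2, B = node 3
Step 1 — V_th is the open-circuit voltage V_A - V_B (nothing connected across the terminals).
Nodal analysis, taking node 3 as the 0 V reference.
Source V1 fixes V_0 = 10 V.
KCL at each unknown node (sum of currents leaving = 0; resistances in Ω):
  Node 1: (V_1 - 10)/3.9 + (V_1 - V_2)/200 + (V_1 - 0)/2.4 = 0
  Node 2: (V_2 - V_1)/200 + (V_2 - 0)/430 = 0
Collecting terms (coefficients in siemens):
  0.6781·V_1 - 0.005·V_2 = 2.564
  0.007326·V_2 - 0.005·V_1 = 0
Determinant D = (0.6781)(0.007326) - (-0.005)(-0.005) = 0.004942
V_1 = [(2.564)(0.007326) - (-0.005)(0)]/D = 3.801 V
V_2 = [(0.6781)(0) - (2.564)(-0.005)]/D = 2.594 V
V_th = V_2 - V_3 = 2.594 - 0 = 2.594 V
Step 2 — R_th: zero the source — replace V1 by a short circuit (node 3 merges into node 0) — and find the resistance seen between A (node 2) and B (node 0).
Reduce the network between node 2 (A) and node 0 (B) by series/parallel combination:
  Rp1 = R1 ‖ R3 (parallel, both between nodes 0 and 1) = 1/(1/3.9 + 1/2.4) = 1.486 Ω
  Rs1 = R2 + Rp1 (series, joined only at node 1) = 200 + 1.486 = 201.5 Ω
  Rp2 = R4 ‖ Rs1 (parallel, both between nodes 0 and 2) = 1/(1/430 + 1/201.5) = 137.2 Ω
R_th = 137.2 Ω

Final answer: V_th = 2.594 V, R_th = 137.2 Ω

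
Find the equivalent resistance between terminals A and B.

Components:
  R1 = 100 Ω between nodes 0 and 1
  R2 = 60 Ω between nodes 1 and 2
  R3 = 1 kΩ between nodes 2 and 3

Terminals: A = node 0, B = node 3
Reduce the network between node 0 (A) and node 3 (B) by series/parallel combination:
  Rs1 = R1 + R2 (series, joined only at node 1) = 100 + 60 = 160 Ω
  Rs2 = R3 + Rs1 (series, joined only at node 2) = 1000 + 160 = 1160 Ω
R_eq = 1.16 kΩ

Final answer: 1.16 kΩ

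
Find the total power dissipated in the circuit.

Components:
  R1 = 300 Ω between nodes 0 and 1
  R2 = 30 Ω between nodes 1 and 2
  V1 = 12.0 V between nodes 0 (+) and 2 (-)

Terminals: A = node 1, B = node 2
Nodal analysis, taking node 2 as the 0 V reference.
Source V1 fixes V_0 = 12 V.
KCL at each unknown node (sum of currents leaving = 0; resistances in Ω):
  Node 1: (V_1 - 12)/300 + (V_1 - 0)/30 = 0
Collecting terms: 0.03667 × V_1 = 0.04  =>  V_1 = 1.091 V
Power in each resistor, P = (ΔV)²/R:
  P_R1 = (12 - 1.091)²/300 = 0.3967 W
  P_R2 = (1.091 - 0)²/30 = 0.03967 W
P_total = P_R1 + P_R2 = 0.4364 W

Final answer: 0.4364 W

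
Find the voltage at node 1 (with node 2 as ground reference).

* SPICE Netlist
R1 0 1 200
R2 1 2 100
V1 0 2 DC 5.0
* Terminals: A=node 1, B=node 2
Nodal analysis, taking node 2 as the 0 V reference.
Source V1 fixes V_0 = 5 V.
KCL at each unknown node (sum of currents leaving = 0; resistances in Ω):
  Node 1: (V_1 - 5)/200 + (V_1 - 0)/100 = 0
Collecting terms: 0.015 × V_1 = 0.025  =>  V_1 = 1.667 V
The requested potential is V_1 = 1.667 V.

Final answer: V_1 = 1.667 V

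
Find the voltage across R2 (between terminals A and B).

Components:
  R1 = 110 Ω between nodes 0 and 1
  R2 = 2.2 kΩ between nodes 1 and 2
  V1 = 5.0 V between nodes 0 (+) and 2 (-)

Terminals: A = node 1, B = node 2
R1 and R2 are in series across V1 (node 0 → node 1 → node 2), and the output A–B is taken across R2, so this is a voltage divider.
Series current: I = V1/(R1 + R2) = 5/(110 + 2200) = 5/2310 = 0.002165 A
V_R2 = I × R2 = V1 × R2/(R1 + R2) = 5 × 2200/2310 = 4.762 V

Final answer: 4.762 V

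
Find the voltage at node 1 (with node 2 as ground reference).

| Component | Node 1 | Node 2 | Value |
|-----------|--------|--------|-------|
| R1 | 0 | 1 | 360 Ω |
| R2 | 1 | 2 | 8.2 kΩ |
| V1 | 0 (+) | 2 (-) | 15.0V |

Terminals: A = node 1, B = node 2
Nodal analysis, taking node 2 as the 0 V reference.
Source V1 fixes V_0 = 15 V.
KCL at each unknown node (sum of currents leaving = 0; resistances in Ω):
  Node 1: (V_1 - 15)/360 + (V_1 - 0)/8200 = 0
Collecting terms: 0.0029 × V_1 = 0.04167  =>  V_1 = 14.37 V
The requested potential is V_1 = 14.37 V.

Final answer: V_1 = 14.37 V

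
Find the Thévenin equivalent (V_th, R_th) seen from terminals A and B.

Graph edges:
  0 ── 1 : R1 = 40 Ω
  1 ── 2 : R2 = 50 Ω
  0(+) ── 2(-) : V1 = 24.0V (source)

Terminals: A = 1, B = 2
Step 1 — V_th is the open-circuit voltage V_A - V_B (nothing connected across the terminals).
Nodal analysis, taking node 2 as the 0 V reference.
Source V1 fixes V_0 = 24 V.
KCL at each unknown node (sum of currents leaving = 0; resistances in Ω):
  Node 1: (V_1 - 24)/40 + (V_1 - 0)/50 = 0
Collecting terms: 0.045 × V_1 = 0.6  =>  V_1 = 13.33 V
V_th = V_1 - V_2 = 13.33 - 0 = 13.33 V
Step 2 — R_th: zero the source — replace V1 by a short circuit (node 2 merges into node 0) — and find the resistance seen between A (node 1) and B (node 0).
Reduce the network between node 1 (A) and node 0 (B) by series/parallel combination:
  Rp1 = R1 ‖ R2 (parallel, both between nodes 0 and 1) = 1/(1/40 + 1/50) = 22.22 Ω
R_th = 22.22 Ω

Final answer: V_th = 13.33 V, R_th = 22.22 Ω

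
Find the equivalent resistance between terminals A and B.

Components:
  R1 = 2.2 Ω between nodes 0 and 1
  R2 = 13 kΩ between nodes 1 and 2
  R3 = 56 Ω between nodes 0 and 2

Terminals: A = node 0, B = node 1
Reduce the network between node 0 (A) and node 1 (B) by series/parallel combination:
  Rs1 = R3 + R2 (series, joined only at node 2) = 56 + 13000 = 13060 Ω
  Rp1 = R1 ‖ Rs1 (parallel, both between nodes 0 and 1) = 1/(1/2.2 + 1/13060) = 2.2 Ω
R_eq = 2.2 Ω

Final answer: 2.2 Ω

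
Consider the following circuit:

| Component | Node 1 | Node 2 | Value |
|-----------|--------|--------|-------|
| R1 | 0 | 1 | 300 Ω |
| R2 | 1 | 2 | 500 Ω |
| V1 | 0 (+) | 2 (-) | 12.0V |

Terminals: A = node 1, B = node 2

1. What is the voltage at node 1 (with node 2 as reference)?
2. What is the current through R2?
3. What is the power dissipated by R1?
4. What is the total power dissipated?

Nodal analysis, taking node 2 as the 0 V reference.
Source V1 fixes V_0 = 12 V.
KCL at each unknown node (sum of currents leaving = 0; resistances in Ω):
  Node 1: (V_1 - 12)/300 + (V_1 - 0)/500 = 0
Collecting terms: 0.005333 × V_1 = 0.04  =>  V_1 = 7.5 V
Part 1:
  Read off the nodal solution: V_1 = 7.5 V
Part 2:
  I_R2 = (V_1 - V_2)/R2 = (7.5 - 0)/500 = 0.015 A
  Magnitude: I_R2 = 0.015 A
Part 3:
  I_R1 = (V_0 - V_1)/R1 = (12 - 7.5)/300 = 0.015 A
  P_R1 = I_R1² × R1 = (0.015)² × 300 = 0.0675 W
Part 4:
  Power in each resistor, P = (ΔV)²/R:
    P_R1 = (12 - 7.5)²/300 = 0.0675 W
    P_R2 = (7.5 - 0)²/500 = 0.1125 W
  P_total = P_R1 + P_R2 = 0.18 W

Final answers:
1. V_1 = 7.5 V
2. I_R2 = 0.015 A
3. P_R1 = 0.0675 W
4. P_total = 0.18 W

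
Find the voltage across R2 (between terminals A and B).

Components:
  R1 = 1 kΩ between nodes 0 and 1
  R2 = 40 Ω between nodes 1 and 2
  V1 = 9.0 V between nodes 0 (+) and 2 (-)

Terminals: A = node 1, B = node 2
R1 and R2 are in series across V1 (node 0 → node 1 → node 2), and the output A–B is taken across R2, so this is a voltage divider.
Series current: I = V1/(R1 + R2) = 9/(1000 + 40) = 9/1040 = 0.008654 A
V_R2 = I × R2 = V1 × R2/(R1 + R2) = 9 × 40/1040 = 0.3462 V

Final answer: 0.3462 V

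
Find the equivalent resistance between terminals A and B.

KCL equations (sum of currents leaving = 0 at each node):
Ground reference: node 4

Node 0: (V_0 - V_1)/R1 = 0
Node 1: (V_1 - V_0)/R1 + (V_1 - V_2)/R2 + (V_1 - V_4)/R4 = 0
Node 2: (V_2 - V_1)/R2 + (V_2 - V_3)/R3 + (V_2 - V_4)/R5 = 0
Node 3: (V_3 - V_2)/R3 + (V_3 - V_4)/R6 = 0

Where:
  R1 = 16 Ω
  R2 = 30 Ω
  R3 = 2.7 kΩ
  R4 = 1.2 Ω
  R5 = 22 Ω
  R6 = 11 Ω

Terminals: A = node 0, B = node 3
The network is not a plain series/parallel combination. Inject a 1 A test current into terminal A (node 0) and return it from terminal B (node 3); then R_eq = V_A / (1 A).
Nodal analysis, taking node 3 as the 0 V reference.
Current source I_test pushes 1 A into node 0 and draws it out of node 3.
KCL at each unknown node (sum of currents leaving = 0; resistances in Ω):
  Node 0: (V_0 - V_1)/16 - 1 = 0
  Node 1: (V_1 - V_0)/16 + (V_1 - V_2)/30 + (V_1 - V_4)/1.2 = 0
  Node 2: (V_2 - V_1)/30 + (V_2 - 0)/2700 + (V_2 - V_4)/22 = 0
  Node 4: (V_4 - V_1)/1.2 + (V_4 - V_2)/22 + (V_4 - 0)/11 = 0
Collecting terms (coefficients in siemens):
  0.0625·V_0 - 0.0625·V_1 = 1
  0.9292·V_1 - 0.0625·V_0 - 0.03333·V_2 - 0.8333·V_4 = 0
  0.07916·V_2 - 0.03333·V_1 - 0.04545·V_4 = 0
  0.9697·V_4 - 0.8333·V_1 - 0.04545·V_2 = 0
Solving these 4 simultaneous equations (Gaussian elimination) gives:
  V_0 = 28.12 V, V_1 = 12.12 V, V_2 = 11.4 V, V_4 = 10.95 V
R_eq = V_0 / 1 A = 28.12 Ω

Final answer: 28.12 Ω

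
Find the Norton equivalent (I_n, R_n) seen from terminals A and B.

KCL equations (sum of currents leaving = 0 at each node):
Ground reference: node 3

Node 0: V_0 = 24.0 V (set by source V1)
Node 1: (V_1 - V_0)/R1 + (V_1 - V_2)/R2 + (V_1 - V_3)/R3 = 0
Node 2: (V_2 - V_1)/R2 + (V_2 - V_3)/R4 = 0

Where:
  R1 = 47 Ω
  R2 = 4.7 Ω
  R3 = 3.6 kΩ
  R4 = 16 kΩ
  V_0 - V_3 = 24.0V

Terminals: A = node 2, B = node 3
Find the Thévenin equivalent first; then I_n = V_th/R_th and R_n = R_th.
Step 1 — V_th is the open-circuit voltage V_A - V_B (nothing connected across the terminals).
Nodal analysis, taking node 3 as the 0 V reference.
Source V1 fixes V_0 = 24 V.
KCL at each unknown node (sum of currents leaving = 0; resistances in Ω):
  Node 1: (V_1 - 24)/47 + (V_1 - V_2)/4.7 + (V_1 - 0)/3600 = 0
  Node 2: (V_2 - V_1)/4.7 + (V_2 - 0)/16000 = 0
Collecting terms (coefficients in siemens):
  0.2343·V_1 - 0.2128·V_2 = 0.5106
  0.2128·V_2 - 0.2128·V_1 = 0
Determinant D = (0.2343)(0.2128) - (-0.2128)(-0.2128) = 0.004601
V_1 = [(0.5106)(0.2128) - (-0.2128)(0)]/D = 23.62 V
V_2 = [(0.2343)(0) - (0.5106)(-0.2128)]/D = 23.62 V
V_th = V_2 - V_3 = 23.62 - 0 = 23.62 V
Step 2 — R_th: zero the source — replace V1 by a short circuit (node 3 merges into node 0) — and find the resistance seen between A (node 2) and B (node 0).
Reduce the network between node 2 (A) and node 0 (B) by series/parallel combination:
  Rp1 = R1 ‖ R3 (parallel, both between nodes 0 and 1) = 1/(1/47 + 1/3600) = 46.39 Ω
  Rs1 = R2 + Rp1 (series, joined only at node 1) = 4.7 + 46.39 = 51.09 Ω
  Rp2 = R4 ‖ Rs1 (parallel, both between nodes 0 and 2) = 1/(1/16000 + 1/51.09) = 50.93 Ω
R_th = 50.93 Ω
I_n = V_th/R_th = 23.62/50.93 = 0.4637 A, and R_n = R_th = 50.93 Ω

Final answer: I_n = 0.4637 A, R_n = 50.93 Ω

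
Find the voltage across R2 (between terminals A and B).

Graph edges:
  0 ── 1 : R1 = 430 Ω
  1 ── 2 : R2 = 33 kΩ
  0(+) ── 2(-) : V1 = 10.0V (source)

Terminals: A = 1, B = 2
R1 and R2 are in series across V1 (node 0 → node 1 → node 2), and the output A–B is taken across R2, so this is a voltage divider.
Series current: I = V1/(R1 + R2) = 10/(430 + 33000) = 10/33430 = 0.0002991 A
V_R2 = I × R2 = V1 × R2/(R1 + R2) = 10 × 33000/33430 = 9.871 V

Final answer: 9.871 V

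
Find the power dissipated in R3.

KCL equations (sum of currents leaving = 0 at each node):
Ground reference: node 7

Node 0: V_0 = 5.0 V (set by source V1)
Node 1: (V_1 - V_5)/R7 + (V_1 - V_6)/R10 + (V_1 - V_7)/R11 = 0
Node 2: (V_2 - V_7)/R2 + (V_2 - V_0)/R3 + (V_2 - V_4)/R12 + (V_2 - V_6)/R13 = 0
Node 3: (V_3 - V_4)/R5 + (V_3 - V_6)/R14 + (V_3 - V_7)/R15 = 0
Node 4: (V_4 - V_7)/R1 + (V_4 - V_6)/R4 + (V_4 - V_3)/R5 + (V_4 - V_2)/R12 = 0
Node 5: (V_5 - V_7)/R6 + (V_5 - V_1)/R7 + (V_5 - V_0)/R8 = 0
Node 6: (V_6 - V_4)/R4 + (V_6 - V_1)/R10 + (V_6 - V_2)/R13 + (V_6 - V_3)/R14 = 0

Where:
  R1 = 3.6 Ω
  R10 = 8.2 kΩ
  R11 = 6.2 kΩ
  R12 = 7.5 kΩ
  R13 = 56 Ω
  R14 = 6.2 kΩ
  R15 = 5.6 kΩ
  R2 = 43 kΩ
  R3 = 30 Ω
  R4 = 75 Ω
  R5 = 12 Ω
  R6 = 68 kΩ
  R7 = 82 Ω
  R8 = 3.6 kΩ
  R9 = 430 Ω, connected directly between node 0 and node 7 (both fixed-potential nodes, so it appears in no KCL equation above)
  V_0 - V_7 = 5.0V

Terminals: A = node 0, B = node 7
Nodal analysis, taking node 7 as the 0 V reference.
Source V1 fixes V_0 = 5 V.
KCL at each unknown node (sum of currents leaving = 0; resistances in Ω):
  Node 1: (V_1 - V_5)/82 + (V_1 - V_6)/8200 + (V_1 - 0)/6200 = 0
  Node 2: (V_2 - 0)/43000 + (V_2 - 5)/30 + (V_2 - V_4)/7500 + (V_2 - V_6)/56 = 0
  Node 3: (V_3 - V_4)/12 + (V_3 - V_6)/6200 + (V_3 - 0)/5600 = 0
  Node 4: (V_4 - 0)/3.6 + (V_4 - V_6)/75 + (V_4 - V_3)/12 + (V_4 - V_2)/7500 = 0
  Node 5: (V_5 - 0)/68000 + (V_5 - V_1)/82 + (V_5 - 5)/3600 = 0
  Node 6: (V_6 - V_4)/75 + (V_6 - V_1)/8200 + (V_6 - V_2)/56 + (V_6 - V_3)/6200 = 0
Collecting terms (coefficients in siemens):
  0.01248·V_1 - 0.0122·V_5 - 0.000122·V_6 = 0
  0.05135·V_2 - 0.0001333·V_4 - 0.01786·V_6 = 0.1667
  0.08367·V_3 - 0.08333·V_4 - 0.0001613·V_6 = 0
  0.3746·V_4 - 0.0001333·V_2 - 0.08333·V_3 - 0.01333·V_6 = 0
  0.01249·V_5 - 0.0122·V_1 = 0.001389
  0.03147·V_6 - 0.000122·V_1 - 0.01786·V_2 - 0.0001613·V_3 - 0.01333·V_4 = 0
Solving these 6 simultaneous equations (Gaussian elimination) gives:
  V_1 = 2.892 V, V_2 = 4.07 V, V_3 = 0.1156 V, V_4 = 0.1114 V
  V_5 = 2.935 V, V_6 = 2.368 V
I_R3 = (V_0 - V_2)/R3 = (5 - 4.07)/30 = 0.03101 A
P_R3 = I_R3² × R3 = (0.03101)² × 30 = 0.02885 W

Final answer: 0.02885 W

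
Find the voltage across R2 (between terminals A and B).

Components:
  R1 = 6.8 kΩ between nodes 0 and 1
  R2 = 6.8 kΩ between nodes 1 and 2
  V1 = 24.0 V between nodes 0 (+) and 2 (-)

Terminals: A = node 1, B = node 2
R1 and R2 are in series across V1 (node 0 → node 1 → node 2), and the output A–B is taken across R2, so this is a voltage divider.
Series current: I = V1/(R1 + R2) = 24/(6800 + 6800) = 24/13600 = 0.001765 A
V_R2 = I × R2 = V1 × R2/(R1 + R2) = 24 × 6800/13600 = 12 V

Final answer: 12 V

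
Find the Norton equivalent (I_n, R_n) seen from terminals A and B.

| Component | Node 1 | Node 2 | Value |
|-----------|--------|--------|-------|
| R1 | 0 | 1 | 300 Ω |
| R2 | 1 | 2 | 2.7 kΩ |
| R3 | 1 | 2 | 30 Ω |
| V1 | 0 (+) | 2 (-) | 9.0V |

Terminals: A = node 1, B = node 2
Find the Thévenin equivalent first; then I_n = V_th/R_th and R_n = R_th.
Step 1 — V_th is the open-circuit voltage V_A - V_B (nothing connected across the terminals).
Nodal analysis, taking node 2 as the 0 V reference.
Source V1 fixes V_0 = 9 V.
KCL at each unknown node (sum of currents leaving = 0; resistances in Ω):
  Node 1: (V_1 - 9)/300 + (V_1 - 0)/2700 + (V_1 - 0)/30 = 0
Collecting terms: 0.03704 × V_1 = 0.03  =>  V_1 = 0.81 V
V_th = V_1 - V_2 = 0.81 - 0 = 0.81 V
Step 2 — R_th: zero the source — replace V1 by a short circuit (node 2 merges into node 0) — and find the resistance seen between A (node 1) and B (node 0).
Reduce the network between node 1 (A) and node 0 (B) by series/parallel combination:
  Rp1 = R1 ‖ R2 ‖ R3 (parallel, all between nodes 0 and 1) = 1/(1/300 + 1/2700 + 1/30) = 27 Ω
R_th = 27 Ω
I_n = V_th/R_th = 0.81/27 = 0.03 A, and R_n = R_th = 27 Ω

Final answer: I_n = 0.03 A, R_n = 27 Ω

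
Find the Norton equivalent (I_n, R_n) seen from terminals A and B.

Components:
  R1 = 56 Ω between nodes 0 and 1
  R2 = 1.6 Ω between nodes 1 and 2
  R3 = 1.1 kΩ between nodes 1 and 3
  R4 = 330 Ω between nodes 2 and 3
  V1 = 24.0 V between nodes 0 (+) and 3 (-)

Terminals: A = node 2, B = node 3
Find the Thévenin equivalent first; then I_n = V_th/R_th and R_n = R_th.
Step 1 — V_th is the open-circuit voltage V_A - V_B (nothing connected across the terminals).
Nodal analysis, taking node 3 as the 0 V reference.
Source V1 fixes V_0 = 24 V.
KCL at each unknown node (sum of currents leaving = 0; resistances in Ω):
  Node 1: (V_1 - 24)/56 + (V_1 - V_2)/1.6 + (V_1 - 0)/1100 = 0
  Node 2: (V_2 - V_1)/1.6 + (V_2 - 0)/330 = 0
Collecting terms (coefficients in siemens):
  0.6438·V_1 - 0.625·V_2 = 0.4286
  0.628·V_2 - 0.625·V_1 = 0
Determinant D = (0.6438)(0.628) - (-0.625)(-0.625) = 0.01368
V_1 = [(0.4286)(0.628) - (-0.625)(0)]/D = 19.68 V
V_2 = [(0.6438)(0) - (0.4286)(-0.625)]/D = 19.58 V
V_th = V_2 - V_3 = 19.58 - 0 = 19.58 V
Step 2 — R_th: zero the source — replace V1 by a short circuit (node 3 merges into node 0) — and find the resistance seen between A (node 2) and B (node 0).
Reduce the network between node 2 (A) and node 0 (B) by series/parallel combination:
  Rp1 = R1 ‖ R3 (parallel, both between nodes 0 and 1) = 1/(1/56 + 1/1100) = 53.29 Ω
  Rs1 = R2 + Rp1 (series, joined only at node 1) = 1.6 + 53.29 = 54.89 Ω
  Rp2 = R4 ‖ Rs1 (parallel, both between nodes 0 and 2) = 1/(1/330 + 1/54.89) = 47.06 Ω
R_th = 47.06 Ω
I_n = V_th/R_th = 19.58/47.06 = 0.4161 A, and R_n = R_th = 47.06 Ω

Final answer: I_n = 0.4161 A, R_n = 47.06 Ω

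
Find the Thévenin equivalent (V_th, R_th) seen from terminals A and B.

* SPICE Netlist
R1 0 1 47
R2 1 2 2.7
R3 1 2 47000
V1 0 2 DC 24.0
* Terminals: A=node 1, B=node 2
Step 1 — V_th is the open-circuit voltage V_A - V_B (nothing connected across the terminals).
Nodal analysis, taking node 2 as the 0 V reference.
Source V1 fixes V_0 = 24 V.
KCL at each unknown node (sum of currents leaving = 0; resistances in Ω):
  Node 1: (V_1 - 24)/47 + (V_1 - 0)/2.7 + (V_1 - 0)/47000 = 0
Collecting terms: 0.3917 × V_1 = 0.5106  =>  V_1 = 1.304 V
V_th = V_1 - V_2 = 1.304 - 0 = 1.304 V
Step 2 — R_th: zero the source — replace V1 by a short circuit (node 2 merges into node 0) — and find the resistance seen between A (node 1) and B (node 0).
Reduce the network between node 1 (A) and node 0 (B) by series/parallel combination:
  Rp1 = R1 ‖ R2 ‖ R3 (parallel, all between nodes 0 and 1) = 1/(1/47 + 1/2.7 + 1/47000) = 2.553 Ω
R_th = 2.553 Ω

Final answer: V_th = 1.304 V, R_th = 2.553 Ω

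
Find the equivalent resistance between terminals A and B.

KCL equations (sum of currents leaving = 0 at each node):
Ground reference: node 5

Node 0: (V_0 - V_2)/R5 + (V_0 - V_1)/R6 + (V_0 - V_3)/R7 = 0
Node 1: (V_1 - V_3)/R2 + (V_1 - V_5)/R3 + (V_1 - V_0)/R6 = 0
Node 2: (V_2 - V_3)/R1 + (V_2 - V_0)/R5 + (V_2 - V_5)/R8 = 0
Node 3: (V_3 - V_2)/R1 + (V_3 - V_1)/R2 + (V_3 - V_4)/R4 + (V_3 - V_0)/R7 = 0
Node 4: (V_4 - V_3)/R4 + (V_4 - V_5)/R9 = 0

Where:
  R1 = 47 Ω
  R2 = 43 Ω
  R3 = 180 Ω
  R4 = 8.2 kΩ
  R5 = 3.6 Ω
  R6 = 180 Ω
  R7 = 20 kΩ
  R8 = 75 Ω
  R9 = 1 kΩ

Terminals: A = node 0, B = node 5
The network is not a plain series/parallel combination. Inject a 1 A test current into terminal A (node 0) and return it from terminal B (node 5); then R_eq = V_A / (1 A).
Nodal analysis, taking node 5 as the 0 V reference.
Current source I_test pushes 1 A into node 0 and draws it out of node 5.
KCL at each unknown node (sum of currents leaving = 0; resistances in Ω):
  Node 0: (V_0 - V_2)/3.6 + (V_0 - V_1)/180 + (V_0 - V_3)/20000 - 1 = 0
  Node 1: (V_1 - V_0)/180 + (V_1 - V_3)/43 + (V_1 - 0)/180 = 0
  Node 2: (V_2 - V_0)/3.6 + (V_2 - V_3)/47 + (V_2 - 0)/75 = 0
  Node 3: (V_3 - V_0)/20000 + (V_3 - V_1)/43 + (V_3 - V_2)/47 + (V_3 - V_4)/8200 = 0
  Node 4: (V_4 - V_3)/8200 + (V_4 - 0)/1000 = 0
Collecting terms (coefficients in siemens):
  0.2834·V_0 - 0.005556·V_1 - 0.2778·V_2 - 0.00005·V_3 = 1
  0.03437·V_1 - 0.005556·V_0 - 0.02326·V_3 = 0
  0.3124·V_2 - 0.2778·V_0 - 0.02128·V_3 = 0
  0.0447·V_3 - 0.00005·V_0 - 0.02326·V_1 - 0.02128·V_2 - 0.000122·V_4 = 0
  0.001122·V_4 - 0.000122·V_3 = 0
Solving these 5 simultaneous equations (Gaussian elimination) gives:
  V_0 = 59.88 V, V_1 = 43.16 V, V_2 = 56.61 V, V_3 = 49.48 V
  V_4 = 5.378 V
R_eq = V_0 / 1 A = 59.88 Ω

Final answer: 59.88 Ω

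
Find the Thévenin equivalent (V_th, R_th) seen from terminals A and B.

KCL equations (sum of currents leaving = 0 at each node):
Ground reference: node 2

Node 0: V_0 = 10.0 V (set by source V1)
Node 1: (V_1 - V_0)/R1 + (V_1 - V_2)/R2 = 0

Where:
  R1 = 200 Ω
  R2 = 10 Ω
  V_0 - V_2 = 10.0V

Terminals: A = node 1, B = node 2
Step 1 — V_th is the open-circuit voltage V_A - V_B (nothing connected across the terminals).
Nodal analysis, taking node 2 as the 0 V reference.
Source V1 fixes V_0 = 10 V.
KCL at each unknown node (sum of currents leaving = 0; resistances in Ω):
  Node 1: (V_1 - 10)/200 + (V_1 - 0)/10 = 0
Collecting terms: 0.105 × V_1 = 0.05  =>  V_1 = 0.4762 V
V_th = V_1 - V_2 = 0.4762 - 0 = 0.4762 V
Step 2 — R_th: zero the source — replace V1 by a short circuit (node 2 merges into node 0) — and find the resistance seen between A (node 1) and B (node 0).
Reduce the network between node 1 (A) and node 0 (B) by series/parallel combination:
  Rp1 = R1 ‖ R2 (parallel, both between nodes 0 and 1) = 1/(1/200 + 1/10) = 9.524 Ω
R_th = 9.524 Ω

Final answer: V_th = 0.4762 V, R_th = 9.524 Ω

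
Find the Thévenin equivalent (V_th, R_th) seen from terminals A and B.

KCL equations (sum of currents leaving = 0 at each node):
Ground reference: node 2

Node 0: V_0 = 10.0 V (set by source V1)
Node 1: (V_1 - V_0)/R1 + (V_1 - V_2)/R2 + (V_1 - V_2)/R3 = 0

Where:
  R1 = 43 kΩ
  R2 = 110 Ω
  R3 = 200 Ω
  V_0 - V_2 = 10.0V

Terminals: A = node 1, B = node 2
Step 1 — V_th is the open-circuit voltage V_A - V_B (nothing connected across the terminals).
Nodal analysis, taking node 2 as the 0 V reference.
Source V1 fixes V_0 = 10 V.
KCL at each unknown node (sum of currents leaving = 0; resistances in Ω):
  Node 1: (V_1 - 10)/43000 + (V_1 - 0)/110 + (V_1 - 0)/200 = 0
Collecting terms: 0.01411 × V_1 = 0.0002326  =>  V_1 = 0.01648 V
V_th = V_1 - V_2 = 0.01648 - 0 = 0.01648 V
Step 2 — R_th: zero the source — replace V1 by a short circuit (node 2 merges into node 0) — and find the resistance seen between A (node 1) and B (node 0).
Reduce the network between node 1 (A) and node 0 (B) by series/parallel combination:
  Rp1 = R1 ‖ R2 ‖ R3 (parallel, all between nodes 0 and 1) = 1/(1/43000 + 1/110 + 1/200) = 70.85 Ω
R_th = 70.85 Ω

Final answer: V_th = 0.01648 V, R_th = 70.85 Ω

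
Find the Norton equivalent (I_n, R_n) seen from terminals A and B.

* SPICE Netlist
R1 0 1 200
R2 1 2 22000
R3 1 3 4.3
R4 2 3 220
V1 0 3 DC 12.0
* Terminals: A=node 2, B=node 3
Find the Thévenin equivalent first; then I_n = V_th/R_th and R_n = R_th.
Step 1 — V_th is the open-circuit voltage V_A - V_B (nothing connected across the terminals).
Nodal analysis, taking node 3 as the 0 V reference.
Source V1 fixes V_0 = 12 V.
KCL at each unknown node (sum of currents leaving = 0; resistances in Ω):
  Node 1: (V_1 - 12)/200 + (V_1 - V_2)/22000 + (V_1 - 0)/4.3 = 0
  Node 2: (V_2 - V_1)/22000 + (V_2 - 0)/220 = 0
Collecting terms (coefficients in siemens):
  0.2376·V_1 - 0.00004545·V_2 = 0.06
  0.004591·V_2 - 0.00004545·V_1 = 0
Determinant D = (0.2376)(0.004591) - (-0.00004545)(-0.00004545) = 0.001091
V_1 = [(0.06)(0.004591) - (-0.00004545)(0)]/D = 0.2525 V
V_2 = [(0.2376)(0) - (0.06)(-0.00004545)]/D = 0.0025 V
V_th = V_2 - V_3 = 0.0025 - 0 = 0.0025 V
Step 2 — R_th: zero the source — replace V1 by a short circuit (node 3 merges into node 0) — and find the resistance seen between A (node 2) and B (node 0).
Reduce the network between node 2 (A) and node 0 (B) by series/parallel combination:
  Rp1 = R1 ‖ R3 (parallel, both between nodes 0 and 1) = 1/(1/200 + 1/4.3) = 4.209 Ω
  Rs1 = R2 + Rp1 (series, joined only at node 1) = 22000 + 4.209 = 22000 Ω
  Rp2 = R4 ‖ Rs1 (parallel, both between nodes 0 and 2) = 1/(1/220 + 1/22000) = 217.8 Ω
R_th = 217.8 Ω
I_n = V_th/R_th = 0.0025/217.8 = 0.00001148 A, and R_n = R_th = 217.8 Ω

Final answer: I_n = 1.148e-05 A, R_n = 217.8 Ω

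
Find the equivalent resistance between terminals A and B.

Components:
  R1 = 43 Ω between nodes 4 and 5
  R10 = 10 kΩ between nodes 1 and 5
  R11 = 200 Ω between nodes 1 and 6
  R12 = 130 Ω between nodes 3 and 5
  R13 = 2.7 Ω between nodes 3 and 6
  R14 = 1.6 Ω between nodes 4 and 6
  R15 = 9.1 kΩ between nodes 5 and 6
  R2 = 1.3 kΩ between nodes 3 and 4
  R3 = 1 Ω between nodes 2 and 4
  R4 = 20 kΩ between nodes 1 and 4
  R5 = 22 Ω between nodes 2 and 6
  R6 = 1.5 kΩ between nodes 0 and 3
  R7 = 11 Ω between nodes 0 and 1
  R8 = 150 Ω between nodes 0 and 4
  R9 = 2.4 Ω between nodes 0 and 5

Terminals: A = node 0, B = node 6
The network is not a plain series/parallel combination. Inject a 1 A test current into terminal A (node 0) and return it from terminal B (node 6); then R_eq = V_A / (1 A).
Nodal analysis, taking node 6 as the 0 V reference.
Current source I_test pushes 1 A into node 0 and draws it out of node 6.
KCL at each unknown node (sum of currents leaving = 0; resistances in Ω):
  Node 0: (V_0 - V_3)/1500 + (V_0 - V_1)/11 + (V_0 - V_4)/150 + (V_0 - V_5)/2.4 - 1 = 0
  Node 1: (V_1 - V_0)/11 + (V_1 - V_4)/20000 + (V_1 - V_5)/10000 + (V_1 - 0)/200 = 0
  Node 2: (V_2 - V_4)/1 + (V_2 - 0)/22 = 0
  Node 3: (V_3 - V_0)/1500 + (V_3 - V_4)/1300 + (V_3 - V_5)/130 + (V_3 - 0)/2.7 = 0
  Node 4: (V_4 - V_0)/150 + (V_4 - V_1)/20000 + (V_4 - V_2)/1 + (V_4 - V_3)/1300 + (V_4 - V_5)/43 + (V_4 - 0)/1.6 = 0
  Node 5: (V_5 - V_0)/2.4 + (V_5 - V_1)/10000 + (V_5 - V_3)/130 + (V_5 - V_4)/43 + (V_5 - 0)/9100 = 0
Collecting terms (coefficients in siemens):
  0.5149·V_0 - 0.09091·V_1 - 0.0006667·V_3 - 0.006667·V_4 - 0.4167·V_5 = 1
  0.09606·V_1 - 0.09091·V_0 - 0.00005·V_4 - 0.0001·V_5 = 0
  1.045·V_2 - 1·V_4 = 0
  0.3795·V_3 - 0.0006667·V_0 - 0.0007692·V_4 - 0.007692·V_5 = 0
  1.656·V_4 - 0.006667·V_0 - 0.00005·V_1 - 1·V_2 - 0.0007692·V_3 - 0.02326·V_5 = 0
  0.4478·V_5 - 0.4167·V_0 - 0.0001·V_1 - 0.007692·V_3 - 0.02326·V_4 = 0
Solving these 6 simultaneous equations (Gaussian elimination) gives:
  V_0 = 25.19 V, V_1 = 23.86 V, V_2 = 0.9795 V, V_3 = 0.5227 V
  V_4 = 1.024 V, V_5 = 23.5 V
R_eq = V_0 / 1 A = 25.19 Ω

Final answer: 25.19 Ω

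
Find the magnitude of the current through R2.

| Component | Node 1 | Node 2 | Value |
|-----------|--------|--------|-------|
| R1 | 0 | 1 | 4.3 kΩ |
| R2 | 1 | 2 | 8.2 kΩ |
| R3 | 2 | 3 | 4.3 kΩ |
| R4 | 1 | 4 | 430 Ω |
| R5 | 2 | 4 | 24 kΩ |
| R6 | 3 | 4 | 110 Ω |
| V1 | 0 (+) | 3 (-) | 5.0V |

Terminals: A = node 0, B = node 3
Nodal analysis, taking node 3 as the 0 V reference.
Source V1 fixes V_0 = 5 V.
KCL at each unknown node (sum of currents leaving = 0; resistances in Ω):
  Node 1: (V_1 - 5)/4300 + (V_1 - V_2)/8200 + (V_1 - V_4)/430 = 0
  Node 2: (V_2 - V_1)/8200 + (V_2 - 0)/4300 + (V_2 - V_4)/24000 = 0
  Node 4: (V_4 - V_1)/430 + (V_4 - V_2)/24000 + (V_4 - 0)/110 = 0
Collecting terms (coefficients in siemens):
  0.00268·V_1 - 0.000122·V_2 - 0.002326·V_4 = 0.001163
  0.0003962·V_2 - 0.000122·V_1 - 0.00004167·V_4 = 0
  0.01146·V_4 - 0.002326·V_1 - 0.00004167·V_2 = 0
Solving these 3 simultaneous equations (Gaussian elimination) gives:
  V_1 = 0.5371 V, V_2 = 0.1768 V, V_4 = 0.1096 V
I_R2 = (V_1 - V_2)/R2 = (0.5371 - 0.1768)/8200 = 0.00004393 A
|I_R2| = 0.00004393 A

Final answer: |I_R2| = 4.393e-05 A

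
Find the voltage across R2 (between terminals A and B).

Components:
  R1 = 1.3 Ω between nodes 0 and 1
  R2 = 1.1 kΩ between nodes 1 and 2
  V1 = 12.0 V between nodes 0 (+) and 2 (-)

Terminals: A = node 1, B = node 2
R1 and R2 are in series across V1 (node 0 → node 1 → node 2), and the output A–B is taken across R2, so this is a voltage divider.
Series current: I = V1/(R1 + R2) = 12/(1.3 + 1100) = 12/1101 = 0.0109 A
V_R2 = I × R2 = V1 × R2/(R1 + R2) = 12 × 1100/1101 = 11.99 V

Final answer: 11.99 V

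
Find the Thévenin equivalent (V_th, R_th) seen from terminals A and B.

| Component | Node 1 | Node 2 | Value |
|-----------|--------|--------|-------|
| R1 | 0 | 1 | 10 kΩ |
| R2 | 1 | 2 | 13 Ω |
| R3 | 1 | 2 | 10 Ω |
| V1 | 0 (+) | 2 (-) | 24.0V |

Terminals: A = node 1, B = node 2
Step 1 — V_th is the open-circuit voltage V_A - V_B (nothing connected across the terminals).
Nodal analysis, taking node 2 as the 0 V reference.
Source V1 fixes V_0 = 24 V.
KCL at each unknown node (sum of currents leaving = 0; resistances in Ω):
  Node 1: (V_1 - 24)/10000 + (V_1 - 0)/13 + (V_1 - 0)/10 = 0
Collecting terms: 0.177 × V_1 = 0.0024  =>  V_1 = 0.01356 V
V_th = V_1 - V_2 = 0.01356 - 0 = 0.01356 V
Step 2 — R_th: zero the source — replace V1 by a short circuit (node 2 merges into node 0) — and find the resistance seen between A (node 1) and B (node 0).
Reduce the network between node 1 (A) and node 0 (B) by series/parallel combination:
  Rp1 = R1 ‖ R2 ‖ R3 (parallel, all between nodes 0 and 1) = 1/(1/10000 + 1/13 + 1/10) = 5.649 Ω
R_th = 5.649 Ω

Final answer: V_th = 0.01356 V, R_th = 5.649 Ω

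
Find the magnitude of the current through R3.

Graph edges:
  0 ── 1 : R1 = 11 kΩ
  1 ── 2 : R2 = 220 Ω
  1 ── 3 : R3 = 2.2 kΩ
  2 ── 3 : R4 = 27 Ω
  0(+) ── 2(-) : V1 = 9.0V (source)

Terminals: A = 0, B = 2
Nodal analysis, taking node 2 as the 0 V reference.
Source V1 fixes V_0 = 9 V.
KCL at each unknown node (sum of currents leaving = 0; resistances in Ω):
  Node 1: (V_1 - 9)/11000 + (V_1 - 0)/220 + (V_1 - V_3)/2200 = 0
  Node 3: (V_3 - V_1)/2200 + (V_3 - 0)/27 = 0
Collecting terms (coefficients in siemens):
  0.005091·V_1 - 0.0004545·V_3 = 0.0008182
  0.03749·V_3 - 0.0004545·V_1 = 0
Determinant D = (0.005091)(0.03749) - (-0.0004545)(-0.0004545) = 0.0001907
V_1 = [(0.0008182)(0.03749) - (-0.0004545)(0)]/D = 0.1609 V
V_3 = [(0.005091)(0) - (0.0008182)(-0.0004545)]/D = 0.001951 V
I_R3 = (V_1 - V_3)/R3 = (0.1609 - 0.001951)/2200 = 0.00007224 A
|I_R3| = 0.00007224 A

Final answer: |I_R3| = 7.224e-05 A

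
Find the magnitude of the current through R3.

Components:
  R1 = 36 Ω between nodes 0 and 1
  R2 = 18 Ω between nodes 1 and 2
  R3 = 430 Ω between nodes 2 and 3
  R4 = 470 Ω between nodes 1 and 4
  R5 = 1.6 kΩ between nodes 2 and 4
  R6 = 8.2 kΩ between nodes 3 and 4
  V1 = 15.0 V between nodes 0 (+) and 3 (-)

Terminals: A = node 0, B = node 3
Nodal analysis, taking node 3 as the 0 V reference.
Source V1 fixes V_0 = 15 V.
KCL at each unknown node (sum of currents leaving = 0; resistances in Ω):
  Node 1: (V_1 - 15)/36 + (V_1 - V_2)/18 + (V_1 - V_4)/470 = 0
  Node 2: (V_2 - V_1)/18 + (V_2 - 0)/430 + (V_2 - V_4)/1600 = 0
  Node 4: (V_4 - V_1)/470 + (V_4 - V_2)/1600 + (V_4 - 0)/8200 = 0
Collecting terms (coefficients in siemens):
  0.08546·V_1 - 0.05556·V_2 - 0.002128·V_4 = 0.4167
  0.05851·V_2 - 0.05556·V_1 - 0.000625·V_4 = 0
  0.002875·V_4 - 0.002128·V_1 - 0.000625·V_2 = 0
Solving these 3 simultaneous equations (Gaussian elimination) gives:
  V_1 = 13.83 V, V_2 = 13.27 V, V_4 = 13.12 V
I_R3 = (V_2 - V_3)/R3 = (13.27 - 0)/430 = 0.03087 A
|I_R3| = 0.03087 A

Final answer: |I_R3| = 0.03087 A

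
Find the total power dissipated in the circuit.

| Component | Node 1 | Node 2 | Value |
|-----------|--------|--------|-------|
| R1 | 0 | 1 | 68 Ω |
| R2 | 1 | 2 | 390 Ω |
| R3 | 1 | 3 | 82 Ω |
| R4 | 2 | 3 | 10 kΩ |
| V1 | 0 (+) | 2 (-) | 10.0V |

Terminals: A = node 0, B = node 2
Nodal analysis, taking node 2 as the 0 V reference.
Source V1 fixes V_0 = 10 V.
KCL at each unknown node (sum of currents leaving = 0; resistances in Ω):
  Node 1: (V_1 - 10)/68 + (V_1 - 0)/390 + (V_1 - V_3)/82 = 0
  Node 3: (V_3 - V_1)/82 + (V_3 - 0)/10000 = 0
Collecting terms (coefficients in siemens):
  0.02947·V_1 - 0.0122·V_3 = 0.1471
  0.0123·V_3 - 0.0122·V_1 = 0
Determinant D = (0.02947)(0.0123) - (-0.0122)(-0.0122) = 0.0002136
V_1 = [(0.1471)(0.0123) - (-0.0122)(0)]/D = 8.467 V
V_3 = [(0.02947)(0) - (0.1471)(-0.0122)]/D = 8.398 V
Power in each resistor, P = (ΔV)²/R:
  P_R1 = (10 - 8.467)²/68 = 0.03458 W
  P_R2 = (8.467 - 0)²/390 = 0.1838 W
  P_R3 = (8.467 - 8.398)²/82 = 0.00005783 W
  P_R4 = (0 - 8.398)²/10000 = 0.007052 W
P_total = P_R1 + P_R2 + P_R3 + P_R4 = 0.2255 W

Final answer: 0.2255 W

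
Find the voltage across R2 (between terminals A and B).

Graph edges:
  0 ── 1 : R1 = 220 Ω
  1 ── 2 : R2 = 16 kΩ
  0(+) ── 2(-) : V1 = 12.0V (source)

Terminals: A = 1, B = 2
R1 and R2 are in series across V1 (node 0 → node 1 → node 2), and the output A–B is taken across R2, so this is a voltage divider.
Series current: I = V1/(R1 + R2) = 12/(220 + 16000) = 12/16220 = 0.0007398 A
V_R2 = I × R2 = V1 × R2/(R1 + R2) = 12 × 16000/16220 = 11.84 V

Final answer: 11.84 V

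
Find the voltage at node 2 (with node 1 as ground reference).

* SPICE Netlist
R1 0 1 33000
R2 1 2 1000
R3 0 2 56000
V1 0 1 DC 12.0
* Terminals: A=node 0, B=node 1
Nodal analysis, taking node 1 as the 0 V reference.
Source V1 fixes V_0 = 12 V.
KCL at each unknown node (sum of currents leaving = 0; resistances in Ω):
  Node 2: (V_2 - 0)/1000 + (V_2 - 12)/56000 = 0
Collecting terms: 0.001018 × V_2 = 0.0002143  =>  V_2 = 0.2105 V
The requested potential is V_2 = 0.2105 V.

Final answer: V_2 = 0.2105 V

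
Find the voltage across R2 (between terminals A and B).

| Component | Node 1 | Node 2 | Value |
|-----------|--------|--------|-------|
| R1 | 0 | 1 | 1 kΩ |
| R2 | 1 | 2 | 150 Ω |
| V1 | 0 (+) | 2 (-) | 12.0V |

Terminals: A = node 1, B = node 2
R1 and R2 are in series across V1 (node 0 → node 1 → node 2), and the output A–B is taken across R2, so this is a voltage divider.
Series current: I = V1/(R1 + R2) = 12/(1000 + 150) = 12/1150 = 0.01043 A
V_R2 = I × R2 = V1 × R2/(R1 + R2) = 12 × 150/1150 = 1.565 V

Final answer: 1.565 V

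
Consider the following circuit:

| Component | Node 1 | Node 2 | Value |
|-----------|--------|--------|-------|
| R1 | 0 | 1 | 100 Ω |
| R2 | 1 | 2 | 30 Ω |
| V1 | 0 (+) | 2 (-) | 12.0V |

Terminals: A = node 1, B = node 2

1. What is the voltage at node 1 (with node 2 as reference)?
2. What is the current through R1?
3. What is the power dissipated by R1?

Nodal analysis, taking node 2 as the 0 V reference.
Source V1 fixes V_0 = 12 V.
KCL at each unknown node (sum of currents leaving = 0; resistances in Ω):
  Node 1: (V_1 - 12)/100 + (V_1 - 0)/30 = 0
Collecting terms: 0.04333 × V_1 = 0.12  =>  V_1 = 2.769 V
Part 1:
  Read off the nodal solution: V_1 = 2.769 V
Part 2:
  I_R1 = (V_0 - V_1)/R1 = (12 - 2.769)/100 = 0.09231 A
  Magnitude: I_R1 = 0.09231 A
Part 3:
  I_R1 = (V_0 - V_1)/R1 = (12 - 2.769)/100 = 0.09231 A
  P_R1 = I_R1² × R1 = (0.09231)² × 100 = 0.8521 W

Final answers:
1. V_1 = 2.769 V
2. I_R1 = 0.09231 A
3. P_R1 = 0.8521 W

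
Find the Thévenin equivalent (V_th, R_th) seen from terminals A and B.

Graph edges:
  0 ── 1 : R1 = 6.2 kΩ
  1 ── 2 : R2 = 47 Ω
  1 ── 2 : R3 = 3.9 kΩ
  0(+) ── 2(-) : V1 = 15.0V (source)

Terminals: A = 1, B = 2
Step 1 — V_th is the open-circuit voltage V_A - V_B (nothing connected across the terminals).
Nodal analysis, taking node 2 as the 0 V reference.
Source V1 fixes V_0 = 15 V.
KCL at each unknown node (sum of currents leaving = 0; resistances in Ω):
  Node 1: (V_1 - 15)/6200 + (V_1 - 0)/47 + (V_1 - 0)/3900 = 0
Collecting terms: 0.02169 × V_1 = 0.002419  =>  V_1 = 0.1115 V
V_th = V_1 - V_2 = 0.1115 - 0 = 0.1115 V
Step 2 — R_th: zero the source — replace V1 by a short circuit (node 2 merges into node 0) — and find the resistance seen between A (node 1) and B (node 0).
Reduce the network between node 1 (A) and node 0 (B) by series/parallel combination:
  Rp1 = R1 ‖ R2 ‖ R3 (parallel, all between nodes 0 and 1) = 1/(1/6200 + 1/47 + 1/3900) = 46.1 Ω
R_th = 46.1 Ω

Final answer: V_th = 0.1115 V, R_th = 46.1 Ω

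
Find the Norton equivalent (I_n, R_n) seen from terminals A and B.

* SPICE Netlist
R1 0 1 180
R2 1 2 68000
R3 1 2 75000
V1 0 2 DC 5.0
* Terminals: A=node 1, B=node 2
Find the Thévenin equivalent first; then I_n = V_th/R_th and R_n = R_th.
Step 1 — V_th is the open-circuit voltage V_A - V_B (nothing connected across the terminals).
Nodal analysis, taking node 2 as the 0 V reference.
Source V1 fixes V_0 = 5 V.
KCL at each unknown node (sum of currents leaving = 0; resistances in Ω):
  Node 1: (V_1 - 5)/180 + (V_1 - 0)/68000 + (V_1 - 0)/75000 = 0
Collecting terms: 0.005584 × V_1 = 0.02778  =>  V_1 = 4.975 V
V_th = V_1 - V_2 = 4.975 - 0 = 4.975 V
Step 2 — R_th: zero the source — replace V1 by a short circuit (node 2 merges into node 0) — and find the resistance seen between A (node 1) and B (node 0).
Reduce the network between node 1 (A) and node 0 (B) by series/parallel combination:
  Rp1 = R1 ‖ R2 ‖ R3 (parallel, all between nodes 0 and 1) = 1/(1/180 + 1/68000 + 1/75000) = 179.1 Ω
R_th = 179.1 Ω
I_n = V_th/R_th = 4.975/179.1 = 0.02778 A, and R_n = R_th = 179.1 Ω

Final answer: I_n = 0.02778 A, R_n = 179.1 Ω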